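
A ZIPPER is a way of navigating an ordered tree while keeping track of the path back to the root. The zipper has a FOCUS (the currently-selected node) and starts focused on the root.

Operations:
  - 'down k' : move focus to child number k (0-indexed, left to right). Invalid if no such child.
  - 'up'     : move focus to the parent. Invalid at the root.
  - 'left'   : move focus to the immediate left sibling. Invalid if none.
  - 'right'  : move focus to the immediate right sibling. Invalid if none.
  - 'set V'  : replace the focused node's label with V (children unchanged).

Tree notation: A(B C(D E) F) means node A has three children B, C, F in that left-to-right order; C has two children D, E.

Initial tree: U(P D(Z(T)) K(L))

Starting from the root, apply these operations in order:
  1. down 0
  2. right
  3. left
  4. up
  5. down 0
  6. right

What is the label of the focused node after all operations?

Answer: D

Derivation:
Step 1 (down 0): focus=P path=0 depth=1 children=[] left=[] right=['D', 'K'] parent=U
Step 2 (right): focus=D path=1 depth=1 children=['Z'] left=['P'] right=['K'] parent=U
Step 3 (left): focus=P path=0 depth=1 children=[] left=[] right=['D', 'K'] parent=U
Step 4 (up): focus=U path=root depth=0 children=['P', 'D', 'K'] (at root)
Step 5 (down 0): focus=P path=0 depth=1 children=[] left=[] right=['D', 'K'] parent=U
Step 6 (right): focus=D path=1 depth=1 children=['Z'] left=['P'] right=['K'] parent=U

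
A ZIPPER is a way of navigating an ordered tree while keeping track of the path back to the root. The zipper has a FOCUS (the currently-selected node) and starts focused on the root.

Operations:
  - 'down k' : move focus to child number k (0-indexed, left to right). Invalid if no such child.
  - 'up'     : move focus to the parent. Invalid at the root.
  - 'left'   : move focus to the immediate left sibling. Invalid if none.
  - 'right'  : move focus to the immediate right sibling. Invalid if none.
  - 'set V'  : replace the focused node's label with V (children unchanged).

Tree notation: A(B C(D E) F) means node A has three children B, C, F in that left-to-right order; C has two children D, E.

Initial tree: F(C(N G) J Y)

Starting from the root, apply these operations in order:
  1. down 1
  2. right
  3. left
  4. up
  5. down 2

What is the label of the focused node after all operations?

Step 1 (down 1): focus=J path=1 depth=1 children=[] left=['C'] right=['Y'] parent=F
Step 2 (right): focus=Y path=2 depth=1 children=[] left=['C', 'J'] right=[] parent=F
Step 3 (left): focus=J path=1 depth=1 children=[] left=['C'] right=['Y'] parent=F
Step 4 (up): focus=F path=root depth=0 children=['C', 'J', 'Y'] (at root)
Step 5 (down 2): focus=Y path=2 depth=1 children=[] left=['C', 'J'] right=[] parent=F

Answer: Y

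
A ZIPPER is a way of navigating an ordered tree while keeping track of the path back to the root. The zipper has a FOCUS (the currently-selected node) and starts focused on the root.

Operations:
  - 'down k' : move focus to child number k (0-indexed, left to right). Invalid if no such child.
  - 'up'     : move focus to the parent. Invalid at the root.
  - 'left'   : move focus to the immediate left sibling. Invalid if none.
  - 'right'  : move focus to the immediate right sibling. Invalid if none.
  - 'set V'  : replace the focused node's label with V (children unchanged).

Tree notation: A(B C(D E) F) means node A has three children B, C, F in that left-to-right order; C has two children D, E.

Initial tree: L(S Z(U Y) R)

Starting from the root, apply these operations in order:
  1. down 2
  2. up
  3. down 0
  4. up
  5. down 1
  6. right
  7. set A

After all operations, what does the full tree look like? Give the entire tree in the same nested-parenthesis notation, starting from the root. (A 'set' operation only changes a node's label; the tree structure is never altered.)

Step 1 (down 2): focus=R path=2 depth=1 children=[] left=['S', 'Z'] right=[] parent=L
Step 2 (up): focus=L path=root depth=0 children=['S', 'Z', 'R'] (at root)
Step 3 (down 0): focus=S path=0 depth=1 children=[] left=[] right=['Z', 'R'] parent=L
Step 4 (up): focus=L path=root depth=0 children=['S', 'Z', 'R'] (at root)
Step 5 (down 1): focus=Z path=1 depth=1 children=['U', 'Y'] left=['S'] right=['R'] parent=L
Step 6 (right): focus=R path=2 depth=1 children=[] left=['S', 'Z'] right=[] parent=L
Step 7 (set A): focus=A path=2 depth=1 children=[] left=['S', 'Z'] right=[] parent=L

Answer: L(S Z(U Y) A)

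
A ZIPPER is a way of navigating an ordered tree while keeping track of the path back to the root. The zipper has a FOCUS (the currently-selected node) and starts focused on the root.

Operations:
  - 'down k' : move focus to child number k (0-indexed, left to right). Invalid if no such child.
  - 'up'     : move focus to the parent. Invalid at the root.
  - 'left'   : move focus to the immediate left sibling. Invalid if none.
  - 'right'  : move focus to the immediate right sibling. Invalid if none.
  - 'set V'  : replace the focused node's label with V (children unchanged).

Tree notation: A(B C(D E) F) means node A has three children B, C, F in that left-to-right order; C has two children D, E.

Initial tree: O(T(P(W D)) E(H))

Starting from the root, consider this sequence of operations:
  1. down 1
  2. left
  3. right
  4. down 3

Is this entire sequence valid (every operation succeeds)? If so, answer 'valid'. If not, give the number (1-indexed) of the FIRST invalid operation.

Answer: 4

Derivation:
Step 1 (down 1): focus=E path=1 depth=1 children=['H'] left=['T'] right=[] parent=O
Step 2 (left): focus=T path=0 depth=1 children=['P'] left=[] right=['E'] parent=O
Step 3 (right): focus=E path=1 depth=1 children=['H'] left=['T'] right=[] parent=O
Step 4 (down 3): INVALID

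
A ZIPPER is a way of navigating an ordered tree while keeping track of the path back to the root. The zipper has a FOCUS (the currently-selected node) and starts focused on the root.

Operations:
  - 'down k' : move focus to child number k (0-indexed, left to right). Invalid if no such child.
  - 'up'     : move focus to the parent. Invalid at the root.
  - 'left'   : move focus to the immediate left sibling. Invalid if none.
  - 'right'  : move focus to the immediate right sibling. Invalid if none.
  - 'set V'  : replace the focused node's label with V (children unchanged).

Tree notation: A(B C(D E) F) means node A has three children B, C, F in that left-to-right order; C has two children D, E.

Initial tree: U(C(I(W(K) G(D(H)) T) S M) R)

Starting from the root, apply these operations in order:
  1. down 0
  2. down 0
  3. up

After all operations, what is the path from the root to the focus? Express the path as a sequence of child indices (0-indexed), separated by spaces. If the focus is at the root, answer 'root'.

Step 1 (down 0): focus=C path=0 depth=1 children=['I', 'S', 'M'] left=[] right=['R'] parent=U
Step 2 (down 0): focus=I path=0/0 depth=2 children=['W', 'G', 'T'] left=[] right=['S', 'M'] parent=C
Step 3 (up): focus=C path=0 depth=1 children=['I', 'S', 'M'] left=[] right=['R'] parent=U

Answer: 0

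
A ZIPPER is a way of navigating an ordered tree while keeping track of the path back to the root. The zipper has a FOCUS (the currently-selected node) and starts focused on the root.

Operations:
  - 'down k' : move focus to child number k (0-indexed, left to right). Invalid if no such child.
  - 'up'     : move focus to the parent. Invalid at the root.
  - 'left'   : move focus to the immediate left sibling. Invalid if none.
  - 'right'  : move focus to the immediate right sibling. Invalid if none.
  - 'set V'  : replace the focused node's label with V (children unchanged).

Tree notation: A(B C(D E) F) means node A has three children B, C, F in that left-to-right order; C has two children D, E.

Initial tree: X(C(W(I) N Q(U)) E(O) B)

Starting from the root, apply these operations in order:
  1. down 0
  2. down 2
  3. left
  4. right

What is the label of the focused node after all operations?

Answer: Q

Derivation:
Step 1 (down 0): focus=C path=0 depth=1 children=['W', 'N', 'Q'] left=[] right=['E', 'B'] parent=X
Step 2 (down 2): focus=Q path=0/2 depth=2 children=['U'] left=['W', 'N'] right=[] parent=C
Step 3 (left): focus=N path=0/1 depth=2 children=[] left=['W'] right=['Q'] parent=C
Step 4 (right): focus=Q path=0/2 depth=2 children=['U'] left=['W', 'N'] right=[] parent=C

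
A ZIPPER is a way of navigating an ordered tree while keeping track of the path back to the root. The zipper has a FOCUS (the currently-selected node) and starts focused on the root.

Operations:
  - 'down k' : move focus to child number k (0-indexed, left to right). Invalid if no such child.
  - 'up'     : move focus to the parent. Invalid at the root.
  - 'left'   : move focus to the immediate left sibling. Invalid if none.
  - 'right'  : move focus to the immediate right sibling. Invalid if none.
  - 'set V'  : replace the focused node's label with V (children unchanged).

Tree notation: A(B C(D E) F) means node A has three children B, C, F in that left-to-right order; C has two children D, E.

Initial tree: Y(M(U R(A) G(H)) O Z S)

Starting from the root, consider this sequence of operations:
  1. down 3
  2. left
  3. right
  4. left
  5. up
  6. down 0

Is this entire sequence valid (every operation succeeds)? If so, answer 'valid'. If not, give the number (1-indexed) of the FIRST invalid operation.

Answer: valid

Derivation:
Step 1 (down 3): focus=S path=3 depth=1 children=[] left=['M', 'O', 'Z'] right=[] parent=Y
Step 2 (left): focus=Z path=2 depth=1 children=[] left=['M', 'O'] right=['S'] parent=Y
Step 3 (right): focus=S path=3 depth=1 children=[] left=['M', 'O', 'Z'] right=[] parent=Y
Step 4 (left): focus=Z path=2 depth=1 children=[] left=['M', 'O'] right=['S'] parent=Y
Step 5 (up): focus=Y path=root depth=0 children=['M', 'O', 'Z', 'S'] (at root)
Step 6 (down 0): focus=M path=0 depth=1 children=['U', 'R', 'G'] left=[] right=['O', 'Z', 'S'] parent=Y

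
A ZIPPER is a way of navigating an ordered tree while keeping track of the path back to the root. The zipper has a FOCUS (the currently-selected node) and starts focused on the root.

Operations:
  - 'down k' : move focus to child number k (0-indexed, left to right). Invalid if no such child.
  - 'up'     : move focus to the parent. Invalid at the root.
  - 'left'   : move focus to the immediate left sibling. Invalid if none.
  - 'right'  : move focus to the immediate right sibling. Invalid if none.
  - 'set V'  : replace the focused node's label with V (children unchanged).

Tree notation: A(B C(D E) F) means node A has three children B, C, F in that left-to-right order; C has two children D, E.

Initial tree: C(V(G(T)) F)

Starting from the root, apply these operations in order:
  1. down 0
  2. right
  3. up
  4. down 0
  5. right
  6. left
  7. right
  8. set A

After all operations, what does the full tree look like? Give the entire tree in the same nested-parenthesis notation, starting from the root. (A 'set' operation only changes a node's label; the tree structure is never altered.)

Step 1 (down 0): focus=V path=0 depth=1 children=['G'] left=[] right=['F'] parent=C
Step 2 (right): focus=F path=1 depth=1 children=[] left=['V'] right=[] parent=C
Step 3 (up): focus=C path=root depth=0 children=['V', 'F'] (at root)
Step 4 (down 0): focus=V path=0 depth=1 children=['G'] left=[] right=['F'] parent=C
Step 5 (right): focus=F path=1 depth=1 children=[] left=['V'] right=[] parent=C
Step 6 (left): focus=V path=0 depth=1 children=['G'] left=[] right=['F'] parent=C
Step 7 (right): focus=F path=1 depth=1 children=[] left=['V'] right=[] parent=C
Step 8 (set A): focus=A path=1 depth=1 children=[] left=['V'] right=[] parent=C

Answer: C(V(G(T)) A)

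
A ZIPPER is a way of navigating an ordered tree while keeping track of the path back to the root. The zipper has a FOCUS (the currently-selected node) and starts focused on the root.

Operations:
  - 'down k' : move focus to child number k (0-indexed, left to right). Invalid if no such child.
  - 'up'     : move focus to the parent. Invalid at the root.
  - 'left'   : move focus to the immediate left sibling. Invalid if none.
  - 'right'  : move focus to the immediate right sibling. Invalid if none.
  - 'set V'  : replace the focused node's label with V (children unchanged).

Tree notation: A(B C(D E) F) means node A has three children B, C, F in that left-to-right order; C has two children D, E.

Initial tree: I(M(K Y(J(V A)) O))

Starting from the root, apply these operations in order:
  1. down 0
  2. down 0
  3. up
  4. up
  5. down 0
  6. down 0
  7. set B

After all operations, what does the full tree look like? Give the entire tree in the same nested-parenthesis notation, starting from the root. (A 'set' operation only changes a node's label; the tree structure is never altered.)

Step 1 (down 0): focus=M path=0 depth=1 children=['K', 'Y', 'O'] left=[] right=[] parent=I
Step 2 (down 0): focus=K path=0/0 depth=2 children=[] left=[] right=['Y', 'O'] parent=M
Step 3 (up): focus=M path=0 depth=1 children=['K', 'Y', 'O'] left=[] right=[] parent=I
Step 4 (up): focus=I path=root depth=0 children=['M'] (at root)
Step 5 (down 0): focus=M path=0 depth=1 children=['K', 'Y', 'O'] left=[] right=[] parent=I
Step 6 (down 0): focus=K path=0/0 depth=2 children=[] left=[] right=['Y', 'O'] parent=M
Step 7 (set B): focus=B path=0/0 depth=2 children=[] left=[] right=['Y', 'O'] parent=M

Answer: I(M(B Y(J(V A)) O))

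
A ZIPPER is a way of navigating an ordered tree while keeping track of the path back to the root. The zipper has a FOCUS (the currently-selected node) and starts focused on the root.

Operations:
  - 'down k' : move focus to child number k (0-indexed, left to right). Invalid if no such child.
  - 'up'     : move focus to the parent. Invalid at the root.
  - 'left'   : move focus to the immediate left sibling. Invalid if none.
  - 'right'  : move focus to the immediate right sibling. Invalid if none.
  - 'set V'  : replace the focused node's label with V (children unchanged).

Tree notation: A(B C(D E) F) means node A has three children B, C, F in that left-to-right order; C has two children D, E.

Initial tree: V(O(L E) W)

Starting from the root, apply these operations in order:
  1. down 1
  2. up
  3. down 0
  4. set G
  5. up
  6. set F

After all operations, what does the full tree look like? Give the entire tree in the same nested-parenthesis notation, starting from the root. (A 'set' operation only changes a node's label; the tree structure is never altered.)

Step 1 (down 1): focus=W path=1 depth=1 children=[] left=['O'] right=[] parent=V
Step 2 (up): focus=V path=root depth=0 children=['O', 'W'] (at root)
Step 3 (down 0): focus=O path=0 depth=1 children=['L', 'E'] left=[] right=['W'] parent=V
Step 4 (set G): focus=G path=0 depth=1 children=['L', 'E'] left=[] right=['W'] parent=V
Step 5 (up): focus=V path=root depth=0 children=['G', 'W'] (at root)
Step 6 (set F): focus=F path=root depth=0 children=['G', 'W'] (at root)

Answer: F(G(L E) W)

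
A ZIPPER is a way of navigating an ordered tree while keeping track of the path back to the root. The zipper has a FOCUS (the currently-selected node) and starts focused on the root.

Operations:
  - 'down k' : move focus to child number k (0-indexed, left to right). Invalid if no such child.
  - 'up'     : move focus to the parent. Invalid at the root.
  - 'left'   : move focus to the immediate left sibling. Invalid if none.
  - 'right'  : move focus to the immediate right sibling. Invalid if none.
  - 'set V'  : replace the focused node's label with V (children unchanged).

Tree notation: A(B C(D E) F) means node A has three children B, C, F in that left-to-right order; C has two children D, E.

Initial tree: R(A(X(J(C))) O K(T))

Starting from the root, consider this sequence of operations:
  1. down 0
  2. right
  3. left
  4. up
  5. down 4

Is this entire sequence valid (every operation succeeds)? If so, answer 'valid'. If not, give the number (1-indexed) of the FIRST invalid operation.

Answer: 5

Derivation:
Step 1 (down 0): focus=A path=0 depth=1 children=['X'] left=[] right=['O', 'K'] parent=R
Step 2 (right): focus=O path=1 depth=1 children=[] left=['A'] right=['K'] parent=R
Step 3 (left): focus=A path=0 depth=1 children=['X'] left=[] right=['O', 'K'] parent=R
Step 4 (up): focus=R path=root depth=0 children=['A', 'O', 'K'] (at root)
Step 5 (down 4): INVALID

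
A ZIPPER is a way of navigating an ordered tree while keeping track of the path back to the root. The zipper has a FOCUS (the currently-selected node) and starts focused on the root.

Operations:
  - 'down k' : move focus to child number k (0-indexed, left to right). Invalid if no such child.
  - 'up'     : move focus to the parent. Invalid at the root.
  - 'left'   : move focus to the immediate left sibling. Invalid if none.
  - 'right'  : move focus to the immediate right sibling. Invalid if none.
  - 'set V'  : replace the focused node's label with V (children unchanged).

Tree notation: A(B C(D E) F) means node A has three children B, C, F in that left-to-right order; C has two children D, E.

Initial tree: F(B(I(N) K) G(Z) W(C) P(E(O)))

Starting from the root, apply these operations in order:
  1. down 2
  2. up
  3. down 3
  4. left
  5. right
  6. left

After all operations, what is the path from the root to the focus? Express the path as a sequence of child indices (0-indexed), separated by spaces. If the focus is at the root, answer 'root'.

Answer: 2

Derivation:
Step 1 (down 2): focus=W path=2 depth=1 children=['C'] left=['B', 'G'] right=['P'] parent=F
Step 2 (up): focus=F path=root depth=0 children=['B', 'G', 'W', 'P'] (at root)
Step 3 (down 3): focus=P path=3 depth=1 children=['E'] left=['B', 'G', 'W'] right=[] parent=F
Step 4 (left): focus=W path=2 depth=1 children=['C'] left=['B', 'G'] right=['P'] parent=F
Step 5 (right): focus=P path=3 depth=1 children=['E'] left=['B', 'G', 'W'] right=[] parent=F
Step 6 (left): focus=W path=2 depth=1 children=['C'] left=['B', 'G'] right=['P'] parent=F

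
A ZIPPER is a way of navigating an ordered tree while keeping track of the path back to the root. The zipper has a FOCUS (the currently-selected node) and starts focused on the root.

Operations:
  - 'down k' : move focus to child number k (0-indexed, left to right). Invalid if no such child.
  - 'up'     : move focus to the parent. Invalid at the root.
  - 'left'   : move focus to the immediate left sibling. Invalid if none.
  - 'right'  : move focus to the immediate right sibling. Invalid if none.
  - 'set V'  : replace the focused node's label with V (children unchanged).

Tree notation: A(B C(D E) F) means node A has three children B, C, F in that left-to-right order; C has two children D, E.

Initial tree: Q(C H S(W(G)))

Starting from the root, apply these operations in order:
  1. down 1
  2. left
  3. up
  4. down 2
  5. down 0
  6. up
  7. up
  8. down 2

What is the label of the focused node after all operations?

Step 1 (down 1): focus=H path=1 depth=1 children=[] left=['C'] right=['S'] parent=Q
Step 2 (left): focus=C path=0 depth=1 children=[] left=[] right=['H', 'S'] parent=Q
Step 3 (up): focus=Q path=root depth=0 children=['C', 'H', 'S'] (at root)
Step 4 (down 2): focus=S path=2 depth=1 children=['W'] left=['C', 'H'] right=[] parent=Q
Step 5 (down 0): focus=W path=2/0 depth=2 children=['G'] left=[] right=[] parent=S
Step 6 (up): focus=S path=2 depth=1 children=['W'] left=['C', 'H'] right=[] parent=Q
Step 7 (up): focus=Q path=root depth=0 children=['C', 'H', 'S'] (at root)
Step 8 (down 2): focus=S path=2 depth=1 children=['W'] left=['C', 'H'] right=[] parent=Q

Answer: S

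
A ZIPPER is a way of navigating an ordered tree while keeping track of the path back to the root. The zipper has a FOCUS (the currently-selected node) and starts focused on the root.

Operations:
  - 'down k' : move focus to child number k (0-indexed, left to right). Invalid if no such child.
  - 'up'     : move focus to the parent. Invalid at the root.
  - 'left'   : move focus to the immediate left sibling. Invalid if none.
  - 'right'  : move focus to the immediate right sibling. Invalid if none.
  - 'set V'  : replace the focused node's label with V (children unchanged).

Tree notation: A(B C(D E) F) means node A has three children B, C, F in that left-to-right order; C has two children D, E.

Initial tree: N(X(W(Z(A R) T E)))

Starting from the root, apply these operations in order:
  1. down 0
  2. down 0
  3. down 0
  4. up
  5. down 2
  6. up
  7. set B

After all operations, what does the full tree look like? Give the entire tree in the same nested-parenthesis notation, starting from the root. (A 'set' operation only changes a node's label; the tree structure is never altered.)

Answer: N(X(B(Z(A R) T E)))

Derivation:
Step 1 (down 0): focus=X path=0 depth=1 children=['W'] left=[] right=[] parent=N
Step 2 (down 0): focus=W path=0/0 depth=2 children=['Z', 'T', 'E'] left=[] right=[] parent=X
Step 3 (down 0): focus=Z path=0/0/0 depth=3 children=['A', 'R'] left=[] right=['T', 'E'] parent=W
Step 4 (up): focus=W path=0/0 depth=2 children=['Z', 'T', 'E'] left=[] right=[] parent=X
Step 5 (down 2): focus=E path=0/0/2 depth=3 children=[] left=['Z', 'T'] right=[] parent=W
Step 6 (up): focus=W path=0/0 depth=2 children=['Z', 'T', 'E'] left=[] right=[] parent=X
Step 7 (set B): focus=B path=0/0 depth=2 children=['Z', 'T', 'E'] left=[] right=[] parent=X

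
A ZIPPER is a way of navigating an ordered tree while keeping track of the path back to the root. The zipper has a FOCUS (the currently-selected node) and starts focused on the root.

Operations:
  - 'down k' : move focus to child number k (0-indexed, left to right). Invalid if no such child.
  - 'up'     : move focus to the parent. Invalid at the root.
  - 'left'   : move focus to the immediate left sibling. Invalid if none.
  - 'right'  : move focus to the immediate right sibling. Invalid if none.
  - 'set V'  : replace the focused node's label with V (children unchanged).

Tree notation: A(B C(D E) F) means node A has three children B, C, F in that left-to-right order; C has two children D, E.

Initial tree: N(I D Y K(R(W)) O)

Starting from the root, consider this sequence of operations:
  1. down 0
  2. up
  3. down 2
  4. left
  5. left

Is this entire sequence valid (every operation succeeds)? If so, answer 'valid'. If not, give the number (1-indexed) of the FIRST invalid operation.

Answer: valid

Derivation:
Step 1 (down 0): focus=I path=0 depth=1 children=[] left=[] right=['D', 'Y', 'K', 'O'] parent=N
Step 2 (up): focus=N path=root depth=0 children=['I', 'D', 'Y', 'K', 'O'] (at root)
Step 3 (down 2): focus=Y path=2 depth=1 children=[] left=['I', 'D'] right=['K', 'O'] parent=N
Step 4 (left): focus=D path=1 depth=1 children=[] left=['I'] right=['Y', 'K', 'O'] parent=N
Step 5 (left): focus=I path=0 depth=1 children=[] left=[] right=['D', 'Y', 'K', 'O'] parent=N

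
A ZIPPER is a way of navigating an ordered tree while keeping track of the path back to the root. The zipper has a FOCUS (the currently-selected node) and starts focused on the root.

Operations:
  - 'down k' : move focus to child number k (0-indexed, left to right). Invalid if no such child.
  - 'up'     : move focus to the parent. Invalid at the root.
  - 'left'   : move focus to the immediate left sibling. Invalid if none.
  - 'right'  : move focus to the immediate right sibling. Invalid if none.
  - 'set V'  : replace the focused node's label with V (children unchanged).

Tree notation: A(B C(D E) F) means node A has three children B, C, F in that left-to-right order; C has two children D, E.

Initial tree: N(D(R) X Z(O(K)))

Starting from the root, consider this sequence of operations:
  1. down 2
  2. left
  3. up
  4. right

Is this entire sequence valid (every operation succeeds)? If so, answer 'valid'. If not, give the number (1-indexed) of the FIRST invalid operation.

Answer: 4

Derivation:
Step 1 (down 2): focus=Z path=2 depth=1 children=['O'] left=['D', 'X'] right=[] parent=N
Step 2 (left): focus=X path=1 depth=1 children=[] left=['D'] right=['Z'] parent=N
Step 3 (up): focus=N path=root depth=0 children=['D', 'X', 'Z'] (at root)
Step 4 (right): INVALID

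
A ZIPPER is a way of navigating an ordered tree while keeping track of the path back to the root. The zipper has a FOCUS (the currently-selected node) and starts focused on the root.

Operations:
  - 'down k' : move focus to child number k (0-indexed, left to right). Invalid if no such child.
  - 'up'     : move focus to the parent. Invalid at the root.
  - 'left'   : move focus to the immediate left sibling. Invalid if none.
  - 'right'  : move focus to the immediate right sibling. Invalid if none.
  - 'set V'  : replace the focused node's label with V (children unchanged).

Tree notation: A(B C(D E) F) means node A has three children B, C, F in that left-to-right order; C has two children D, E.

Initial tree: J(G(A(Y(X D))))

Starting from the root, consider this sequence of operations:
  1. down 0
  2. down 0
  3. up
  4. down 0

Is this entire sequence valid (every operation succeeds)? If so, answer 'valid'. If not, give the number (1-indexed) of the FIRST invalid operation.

Answer: valid

Derivation:
Step 1 (down 0): focus=G path=0 depth=1 children=['A'] left=[] right=[] parent=J
Step 2 (down 0): focus=A path=0/0 depth=2 children=['Y'] left=[] right=[] parent=G
Step 3 (up): focus=G path=0 depth=1 children=['A'] left=[] right=[] parent=J
Step 4 (down 0): focus=A path=0/0 depth=2 children=['Y'] left=[] right=[] parent=G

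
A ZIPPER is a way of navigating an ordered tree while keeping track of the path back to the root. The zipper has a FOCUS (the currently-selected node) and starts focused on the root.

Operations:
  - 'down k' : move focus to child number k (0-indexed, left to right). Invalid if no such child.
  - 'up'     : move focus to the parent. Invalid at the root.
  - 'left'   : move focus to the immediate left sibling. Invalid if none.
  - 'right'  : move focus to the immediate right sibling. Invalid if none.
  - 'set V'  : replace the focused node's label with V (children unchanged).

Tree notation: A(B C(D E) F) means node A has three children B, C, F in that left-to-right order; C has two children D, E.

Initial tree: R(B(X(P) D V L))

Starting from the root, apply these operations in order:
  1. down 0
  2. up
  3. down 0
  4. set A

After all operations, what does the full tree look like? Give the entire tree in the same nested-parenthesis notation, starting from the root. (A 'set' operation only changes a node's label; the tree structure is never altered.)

Answer: R(A(X(P) D V L))

Derivation:
Step 1 (down 0): focus=B path=0 depth=1 children=['X', 'D', 'V', 'L'] left=[] right=[] parent=R
Step 2 (up): focus=R path=root depth=0 children=['B'] (at root)
Step 3 (down 0): focus=B path=0 depth=1 children=['X', 'D', 'V', 'L'] left=[] right=[] parent=R
Step 4 (set A): focus=A path=0 depth=1 children=['X', 'D', 'V', 'L'] left=[] right=[] parent=R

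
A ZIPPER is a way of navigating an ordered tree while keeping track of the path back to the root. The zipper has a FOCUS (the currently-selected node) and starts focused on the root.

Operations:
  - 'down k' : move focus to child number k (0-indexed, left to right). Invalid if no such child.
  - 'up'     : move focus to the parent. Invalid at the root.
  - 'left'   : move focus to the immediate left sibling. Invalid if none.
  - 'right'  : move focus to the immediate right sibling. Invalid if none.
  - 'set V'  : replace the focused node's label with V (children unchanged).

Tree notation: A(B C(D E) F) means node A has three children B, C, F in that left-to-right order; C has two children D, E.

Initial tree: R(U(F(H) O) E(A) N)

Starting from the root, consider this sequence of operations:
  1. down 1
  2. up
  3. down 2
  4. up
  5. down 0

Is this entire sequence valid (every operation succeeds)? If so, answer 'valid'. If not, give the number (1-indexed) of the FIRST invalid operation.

Step 1 (down 1): focus=E path=1 depth=1 children=['A'] left=['U'] right=['N'] parent=R
Step 2 (up): focus=R path=root depth=0 children=['U', 'E', 'N'] (at root)
Step 3 (down 2): focus=N path=2 depth=1 children=[] left=['U', 'E'] right=[] parent=R
Step 4 (up): focus=R path=root depth=0 children=['U', 'E', 'N'] (at root)
Step 5 (down 0): focus=U path=0 depth=1 children=['F', 'O'] left=[] right=['E', 'N'] parent=R

Answer: valid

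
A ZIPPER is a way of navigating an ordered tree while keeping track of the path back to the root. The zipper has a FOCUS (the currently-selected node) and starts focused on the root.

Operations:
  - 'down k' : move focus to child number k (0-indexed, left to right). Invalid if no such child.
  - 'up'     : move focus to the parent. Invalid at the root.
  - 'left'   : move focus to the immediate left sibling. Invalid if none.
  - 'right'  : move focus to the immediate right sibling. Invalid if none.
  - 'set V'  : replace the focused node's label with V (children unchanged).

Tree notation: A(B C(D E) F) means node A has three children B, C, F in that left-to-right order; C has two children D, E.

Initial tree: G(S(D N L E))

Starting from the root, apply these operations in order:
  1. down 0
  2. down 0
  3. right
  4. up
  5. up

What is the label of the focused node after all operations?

Answer: G

Derivation:
Step 1 (down 0): focus=S path=0 depth=1 children=['D', 'N', 'L', 'E'] left=[] right=[] parent=G
Step 2 (down 0): focus=D path=0/0 depth=2 children=[] left=[] right=['N', 'L', 'E'] parent=S
Step 3 (right): focus=N path=0/1 depth=2 children=[] left=['D'] right=['L', 'E'] parent=S
Step 4 (up): focus=S path=0 depth=1 children=['D', 'N', 'L', 'E'] left=[] right=[] parent=G
Step 5 (up): focus=G path=root depth=0 children=['S'] (at root)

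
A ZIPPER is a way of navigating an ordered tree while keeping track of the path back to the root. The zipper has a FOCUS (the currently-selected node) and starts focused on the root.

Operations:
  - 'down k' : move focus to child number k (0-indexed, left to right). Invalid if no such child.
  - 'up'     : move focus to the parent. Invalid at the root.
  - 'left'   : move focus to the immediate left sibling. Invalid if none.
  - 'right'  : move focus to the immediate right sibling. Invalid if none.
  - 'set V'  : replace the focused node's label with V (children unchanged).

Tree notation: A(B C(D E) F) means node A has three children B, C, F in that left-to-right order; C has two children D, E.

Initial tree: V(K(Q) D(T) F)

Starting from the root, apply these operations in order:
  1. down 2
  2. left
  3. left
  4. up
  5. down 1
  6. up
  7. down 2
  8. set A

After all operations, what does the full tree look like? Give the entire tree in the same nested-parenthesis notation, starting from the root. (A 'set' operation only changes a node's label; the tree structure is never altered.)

Answer: V(K(Q) D(T) A)

Derivation:
Step 1 (down 2): focus=F path=2 depth=1 children=[] left=['K', 'D'] right=[] parent=V
Step 2 (left): focus=D path=1 depth=1 children=['T'] left=['K'] right=['F'] parent=V
Step 3 (left): focus=K path=0 depth=1 children=['Q'] left=[] right=['D', 'F'] parent=V
Step 4 (up): focus=V path=root depth=0 children=['K', 'D', 'F'] (at root)
Step 5 (down 1): focus=D path=1 depth=1 children=['T'] left=['K'] right=['F'] parent=V
Step 6 (up): focus=V path=root depth=0 children=['K', 'D', 'F'] (at root)
Step 7 (down 2): focus=F path=2 depth=1 children=[] left=['K', 'D'] right=[] parent=V
Step 8 (set A): focus=A path=2 depth=1 children=[] left=['K', 'D'] right=[] parent=V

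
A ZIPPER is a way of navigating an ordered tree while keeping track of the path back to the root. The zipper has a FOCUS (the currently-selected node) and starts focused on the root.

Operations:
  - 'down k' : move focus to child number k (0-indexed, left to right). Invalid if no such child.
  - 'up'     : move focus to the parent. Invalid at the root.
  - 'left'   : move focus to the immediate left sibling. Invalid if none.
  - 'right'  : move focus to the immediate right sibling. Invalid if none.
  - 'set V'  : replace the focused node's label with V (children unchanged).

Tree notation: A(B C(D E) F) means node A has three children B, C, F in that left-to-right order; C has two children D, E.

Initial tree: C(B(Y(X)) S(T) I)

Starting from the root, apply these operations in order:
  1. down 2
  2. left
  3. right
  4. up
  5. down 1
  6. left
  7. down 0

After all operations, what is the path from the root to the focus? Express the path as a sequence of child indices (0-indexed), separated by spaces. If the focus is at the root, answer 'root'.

Step 1 (down 2): focus=I path=2 depth=1 children=[] left=['B', 'S'] right=[] parent=C
Step 2 (left): focus=S path=1 depth=1 children=['T'] left=['B'] right=['I'] parent=C
Step 3 (right): focus=I path=2 depth=1 children=[] left=['B', 'S'] right=[] parent=C
Step 4 (up): focus=C path=root depth=0 children=['B', 'S', 'I'] (at root)
Step 5 (down 1): focus=S path=1 depth=1 children=['T'] left=['B'] right=['I'] parent=C
Step 6 (left): focus=B path=0 depth=1 children=['Y'] left=[] right=['S', 'I'] parent=C
Step 7 (down 0): focus=Y path=0/0 depth=2 children=['X'] left=[] right=[] parent=B

Answer: 0 0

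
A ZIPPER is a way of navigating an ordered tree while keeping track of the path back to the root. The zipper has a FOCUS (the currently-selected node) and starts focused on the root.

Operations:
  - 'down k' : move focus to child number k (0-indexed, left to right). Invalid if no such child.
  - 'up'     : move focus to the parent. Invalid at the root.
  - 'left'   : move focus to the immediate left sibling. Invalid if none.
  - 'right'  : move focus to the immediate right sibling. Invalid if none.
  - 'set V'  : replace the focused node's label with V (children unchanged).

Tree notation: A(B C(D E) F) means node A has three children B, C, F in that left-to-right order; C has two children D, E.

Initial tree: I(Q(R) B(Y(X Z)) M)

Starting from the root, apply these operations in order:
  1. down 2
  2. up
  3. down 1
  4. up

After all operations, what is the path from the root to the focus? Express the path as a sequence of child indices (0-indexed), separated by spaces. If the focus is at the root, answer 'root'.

Step 1 (down 2): focus=M path=2 depth=1 children=[] left=['Q', 'B'] right=[] parent=I
Step 2 (up): focus=I path=root depth=0 children=['Q', 'B', 'M'] (at root)
Step 3 (down 1): focus=B path=1 depth=1 children=['Y'] left=['Q'] right=['M'] parent=I
Step 4 (up): focus=I path=root depth=0 children=['Q', 'B', 'M'] (at root)

Answer: root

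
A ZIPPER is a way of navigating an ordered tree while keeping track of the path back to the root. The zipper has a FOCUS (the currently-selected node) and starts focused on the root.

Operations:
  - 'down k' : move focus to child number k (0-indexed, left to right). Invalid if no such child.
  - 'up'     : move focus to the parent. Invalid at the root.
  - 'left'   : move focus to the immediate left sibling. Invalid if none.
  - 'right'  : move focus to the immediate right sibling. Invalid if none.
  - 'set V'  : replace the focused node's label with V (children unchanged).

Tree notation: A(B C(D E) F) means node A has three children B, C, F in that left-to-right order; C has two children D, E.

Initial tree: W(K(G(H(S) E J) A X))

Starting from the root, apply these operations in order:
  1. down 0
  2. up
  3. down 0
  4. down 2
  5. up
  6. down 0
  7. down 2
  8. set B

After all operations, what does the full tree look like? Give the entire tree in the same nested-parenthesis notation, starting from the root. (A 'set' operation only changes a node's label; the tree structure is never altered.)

Step 1 (down 0): focus=K path=0 depth=1 children=['G', 'A', 'X'] left=[] right=[] parent=W
Step 2 (up): focus=W path=root depth=0 children=['K'] (at root)
Step 3 (down 0): focus=K path=0 depth=1 children=['G', 'A', 'X'] left=[] right=[] parent=W
Step 4 (down 2): focus=X path=0/2 depth=2 children=[] left=['G', 'A'] right=[] parent=K
Step 5 (up): focus=K path=0 depth=1 children=['G', 'A', 'X'] left=[] right=[] parent=W
Step 6 (down 0): focus=G path=0/0 depth=2 children=['H', 'E', 'J'] left=[] right=['A', 'X'] parent=K
Step 7 (down 2): focus=J path=0/0/2 depth=3 children=[] left=['H', 'E'] right=[] parent=G
Step 8 (set B): focus=B path=0/0/2 depth=3 children=[] left=['H', 'E'] right=[] parent=G

Answer: W(K(G(H(S) E B) A X))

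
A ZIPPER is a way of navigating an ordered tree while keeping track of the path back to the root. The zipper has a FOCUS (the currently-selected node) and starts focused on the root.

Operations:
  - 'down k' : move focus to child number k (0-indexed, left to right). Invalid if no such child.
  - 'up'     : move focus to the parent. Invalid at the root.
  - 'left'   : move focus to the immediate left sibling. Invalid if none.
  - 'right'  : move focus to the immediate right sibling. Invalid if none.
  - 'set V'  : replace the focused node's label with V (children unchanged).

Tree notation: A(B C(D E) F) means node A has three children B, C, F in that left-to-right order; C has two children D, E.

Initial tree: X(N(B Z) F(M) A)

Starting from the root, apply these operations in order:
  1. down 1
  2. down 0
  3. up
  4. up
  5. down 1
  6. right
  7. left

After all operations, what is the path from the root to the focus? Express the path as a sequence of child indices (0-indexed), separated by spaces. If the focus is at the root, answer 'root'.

Step 1 (down 1): focus=F path=1 depth=1 children=['M'] left=['N'] right=['A'] parent=X
Step 2 (down 0): focus=M path=1/0 depth=2 children=[] left=[] right=[] parent=F
Step 3 (up): focus=F path=1 depth=1 children=['M'] left=['N'] right=['A'] parent=X
Step 4 (up): focus=X path=root depth=0 children=['N', 'F', 'A'] (at root)
Step 5 (down 1): focus=F path=1 depth=1 children=['M'] left=['N'] right=['A'] parent=X
Step 6 (right): focus=A path=2 depth=1 children=[] left=['N', 'F'] right=[] parent=X
Step 7 (left): focus=F path=1 depth=1 children=['M'] left=['N'] right=['A'] parent=X

Answer: 1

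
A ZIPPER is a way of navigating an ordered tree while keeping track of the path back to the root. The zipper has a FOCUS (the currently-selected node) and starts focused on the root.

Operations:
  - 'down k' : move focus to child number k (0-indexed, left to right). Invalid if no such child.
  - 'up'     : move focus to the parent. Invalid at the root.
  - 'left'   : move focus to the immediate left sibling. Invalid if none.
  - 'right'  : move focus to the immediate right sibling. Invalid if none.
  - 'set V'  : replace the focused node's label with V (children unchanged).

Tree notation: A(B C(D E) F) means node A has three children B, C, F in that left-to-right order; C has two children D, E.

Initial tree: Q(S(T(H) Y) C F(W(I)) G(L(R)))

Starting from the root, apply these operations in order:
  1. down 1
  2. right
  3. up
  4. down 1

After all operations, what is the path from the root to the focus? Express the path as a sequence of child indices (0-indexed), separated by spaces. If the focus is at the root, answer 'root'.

Step 1 (down 1): focus=C path=1 depth=1 children=[] left=['S'] right=['F', 'G'] parent=Q
Step 2 (right): focus=F path=2 depth=1 children=['W'] left=['S', 'C'] right=['G'] parent=Q
Step 3 (up): focus=Q path=root depth=0 children=['S', 'C', 'F', 'G'] (at root)
Step 4 (down 1): focus=C path=1 depth=1 children=[] left=['S'] right=['F', 'G'] parent=Q

Answer: 1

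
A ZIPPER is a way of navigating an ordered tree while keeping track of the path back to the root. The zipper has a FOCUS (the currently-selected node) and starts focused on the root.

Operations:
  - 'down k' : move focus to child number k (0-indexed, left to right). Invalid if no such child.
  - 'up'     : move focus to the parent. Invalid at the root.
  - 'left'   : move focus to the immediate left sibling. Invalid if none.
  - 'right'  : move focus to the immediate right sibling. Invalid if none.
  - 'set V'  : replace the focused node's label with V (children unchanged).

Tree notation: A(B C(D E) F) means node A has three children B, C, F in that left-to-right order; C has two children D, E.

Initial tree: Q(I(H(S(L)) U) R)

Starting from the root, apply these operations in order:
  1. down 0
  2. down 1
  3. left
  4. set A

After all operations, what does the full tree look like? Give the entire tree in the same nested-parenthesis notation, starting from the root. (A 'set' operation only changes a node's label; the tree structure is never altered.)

Answer: Q(I(A(S(L)) U) R)

Derivation:
Step 1 (down 0): focus=I path=0 depth=1 children=['H', 'U'] left=[] right=['R'] parent=Q
Step 2 (down 1): focus=U path=0/1 depth=2 children=[] left=['H'] right=[] parent=I
Step 3 (left): focus=H path=0/0 depth=2 children=['S'] left=[] right=['U'] parent=I
Step 4 (set A): focus=A path=0/0 depth=2 children=['S'] left=[] right=['U'] parent=I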